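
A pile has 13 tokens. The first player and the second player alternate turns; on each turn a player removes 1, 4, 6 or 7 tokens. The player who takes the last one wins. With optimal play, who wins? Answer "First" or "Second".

Second

W/L table (W = player to move can force a win):
i:   0  1  2  3  4  5  6  7  8  9 10 11 12 13
     L  W  L  W  W  L  W  W  W  W  L  W  W  L
Position 13 is L, so the second player wins.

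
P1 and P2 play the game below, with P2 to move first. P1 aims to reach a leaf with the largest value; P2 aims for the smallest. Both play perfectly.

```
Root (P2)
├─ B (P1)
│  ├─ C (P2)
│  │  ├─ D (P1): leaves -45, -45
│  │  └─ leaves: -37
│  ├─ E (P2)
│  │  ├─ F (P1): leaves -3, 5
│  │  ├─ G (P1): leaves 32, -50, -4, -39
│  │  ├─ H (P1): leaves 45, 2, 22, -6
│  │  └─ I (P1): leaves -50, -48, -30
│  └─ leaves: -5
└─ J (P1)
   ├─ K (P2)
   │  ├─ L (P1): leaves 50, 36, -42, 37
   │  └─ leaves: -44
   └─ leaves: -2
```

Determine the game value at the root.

D (P1): max(-45, -45) = -45
C (P2): min(-45, -37) = -45
F (P1): max(-3, 5) = 5
G (P1): max(32, -50, -4, -39) = 32
H (P1): max(45, 2, 22, -6) = 45
I (P1): max(-50, -48, -30) = -30
E (P2): min(5, 32, 45, -30) = -30
B (P1): max(-45, -30, -5) = -5
L (P1): max(50, 36, -42, 37) = 50
K (P2): min(50, -44) = -44
J (P1): max(-44, -2) = -2
Root (P2): min(-5, -2) = -5

-5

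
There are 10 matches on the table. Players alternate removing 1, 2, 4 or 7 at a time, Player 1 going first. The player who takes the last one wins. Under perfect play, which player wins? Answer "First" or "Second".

First

i:   0  1  2  3  4  5  6  7  8  9 10
     L  W  W  L  W  W  L  W  W  L  W
Position 10 is W, so the first player wins.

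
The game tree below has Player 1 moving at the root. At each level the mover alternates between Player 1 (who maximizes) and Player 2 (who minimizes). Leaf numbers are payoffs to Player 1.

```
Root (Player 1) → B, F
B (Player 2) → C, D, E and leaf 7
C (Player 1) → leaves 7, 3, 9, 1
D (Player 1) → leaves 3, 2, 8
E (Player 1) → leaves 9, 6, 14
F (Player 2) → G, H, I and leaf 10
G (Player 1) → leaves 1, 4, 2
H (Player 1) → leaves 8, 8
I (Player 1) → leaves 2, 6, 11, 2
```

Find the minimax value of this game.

C (Player 1): max(7, 3, 9, 1) = 9
D (Player 1): max(3, 2, 8) = 8
E (Player 1): max(9, 6, 14) = 14
B (Player 2): min(9, 8, 14, 7) = 7
G (Player 1): max(1, 4, 2) = 4
H (Player 1): max(8, 8) = 8
I (Player 1): max(2, 6, 11, 2) = 11
F (Player 2): min(4, 8, 11, 10) = 4
Root (Player 1): max(7, 4) = 7

7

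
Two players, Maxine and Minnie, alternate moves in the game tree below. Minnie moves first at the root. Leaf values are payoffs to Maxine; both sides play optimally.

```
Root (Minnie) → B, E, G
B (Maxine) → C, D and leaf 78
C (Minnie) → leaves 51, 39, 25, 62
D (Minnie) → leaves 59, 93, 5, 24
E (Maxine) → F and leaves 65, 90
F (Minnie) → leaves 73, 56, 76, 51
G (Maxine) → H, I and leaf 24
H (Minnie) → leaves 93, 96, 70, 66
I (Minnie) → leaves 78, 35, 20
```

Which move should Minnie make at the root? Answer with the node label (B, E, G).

G

C (Minnie): min(51, 39, 25, 62) = 25
D (Minnie): min(59, 93, 5, 24) = 5
B (Maxine): max(25, 5, 78) = 78
F (Minnie): min(73, 56, 76, 51) = 51
E (Maxine): max(51, 65, 90) = 90
H (Minnie): min(93, 96, 70, 66) = 66
I (Minnie): min(78, 35, 20) = 20
G (Maxine): max(66, 20, 24) = 66
Root (Minnie): min(78, 90, 66) = 66
Minnie picks the child with the lowest value: G (value 66).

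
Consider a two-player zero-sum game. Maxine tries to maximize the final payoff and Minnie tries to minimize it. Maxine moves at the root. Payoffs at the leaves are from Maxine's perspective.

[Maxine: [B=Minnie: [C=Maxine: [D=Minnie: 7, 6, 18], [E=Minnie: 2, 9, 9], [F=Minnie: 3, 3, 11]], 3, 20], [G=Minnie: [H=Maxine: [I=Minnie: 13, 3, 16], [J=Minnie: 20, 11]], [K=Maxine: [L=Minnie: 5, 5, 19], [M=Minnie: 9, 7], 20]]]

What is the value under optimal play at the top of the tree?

D (Minnie): min(7, 6, 18) = 6
E (Minnie): min(2, 9, 9) = 2
F (Minnie): min(3, 3, 11) = 3
C (Maxine): max(6, 2, 3) = 6
B (Minnie): min(6, 3, 20) = 3
I (Minnie): min(13, 3, 16) = 3
J (Minnie): min(20, 11) = 11
H (Maxine): max(3, 11) = 11
L (Minnie): min(5, 5, 19) = 5
M (Minnie): min(9, 7) = 7
K (Maxine): max(5, 7, 20) = 20
G (Minnie): min(11, 20) = 11
Root (Maxine): max(3, 11) = 11

11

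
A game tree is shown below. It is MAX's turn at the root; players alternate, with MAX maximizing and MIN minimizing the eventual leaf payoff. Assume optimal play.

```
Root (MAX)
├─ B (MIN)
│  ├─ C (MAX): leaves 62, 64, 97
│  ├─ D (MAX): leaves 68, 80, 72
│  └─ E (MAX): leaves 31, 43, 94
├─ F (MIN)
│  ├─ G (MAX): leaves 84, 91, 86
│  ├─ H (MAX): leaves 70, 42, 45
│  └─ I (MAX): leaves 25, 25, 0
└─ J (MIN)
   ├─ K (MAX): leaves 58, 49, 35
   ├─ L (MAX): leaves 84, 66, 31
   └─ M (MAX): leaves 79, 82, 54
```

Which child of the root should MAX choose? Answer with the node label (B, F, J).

B

C (MAX): max(62, 64, 97) = 97
D (MAX): max(68, 80, 72) = 80
E (MAX): max(31, 43, 94) = 94
B (MIN): min(97, 80, 94) = 80
G (MAX): max(84, 91, 86) = 91
H (MAX): max(70, 42, 45) = 70
I (MAX): max(25, 25, 0) = 25
F (MIN): min(91, 70, 25) = 25
K (MAX): max(58, 49, 35) = 58
L (MAX): max(84, 66, 31) = 84
M (MAX): max(79, 82, 54) = 82
J (MIN): min(58, 84, 82) = 58
Root (MAX): max(80, 25, 58) = 80
MAX picks the child with the highest value: B (value 80).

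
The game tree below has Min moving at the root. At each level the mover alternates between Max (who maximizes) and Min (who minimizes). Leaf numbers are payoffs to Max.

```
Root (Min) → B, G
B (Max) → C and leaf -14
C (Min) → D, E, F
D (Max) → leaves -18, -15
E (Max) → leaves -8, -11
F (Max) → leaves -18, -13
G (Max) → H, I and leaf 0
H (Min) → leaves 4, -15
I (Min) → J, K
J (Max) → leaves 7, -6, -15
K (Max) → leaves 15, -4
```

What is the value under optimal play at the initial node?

-14

D (Max): max(-18, -15) = -15
E (Max): max(-8, -11) = -8
F (Max): max(-18, -13) = -13
C (Min): min(-15, -8, -13) = -15
B (Max): max(-15, -14) = -14
H (Min): min(4, -15) = -15
J (Max): max(7, -6, -15) = 7
K (Max): max(15, -4) = 15
I (Min): min(7, 15) = 7
G (Max): max(-15, 7, 0) = 7
Root (Min): min(-14, 7) = -14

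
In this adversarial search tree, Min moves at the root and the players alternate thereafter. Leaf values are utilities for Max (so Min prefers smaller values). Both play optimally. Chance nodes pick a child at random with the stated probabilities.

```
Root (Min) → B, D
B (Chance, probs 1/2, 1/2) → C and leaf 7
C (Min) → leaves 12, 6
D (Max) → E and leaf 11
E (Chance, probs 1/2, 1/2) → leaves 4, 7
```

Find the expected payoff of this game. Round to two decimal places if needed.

C (Min): min(12, 6) = 6
B (Chance): 1/2·6 + 1/2·7 = 6.5
E (Chance): 1/2·4 + 1/2·7 = 5.5
D (Max): max(5.5, 11) = 11
Root (Min): min(6.5, 11) = 6.5

6.5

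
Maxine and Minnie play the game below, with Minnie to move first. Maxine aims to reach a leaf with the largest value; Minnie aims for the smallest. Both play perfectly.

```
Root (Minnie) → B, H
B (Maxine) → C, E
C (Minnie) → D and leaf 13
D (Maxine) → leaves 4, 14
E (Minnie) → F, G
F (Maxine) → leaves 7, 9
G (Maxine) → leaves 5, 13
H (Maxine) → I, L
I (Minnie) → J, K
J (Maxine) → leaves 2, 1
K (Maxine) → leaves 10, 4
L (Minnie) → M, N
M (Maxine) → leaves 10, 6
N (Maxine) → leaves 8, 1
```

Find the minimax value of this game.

8

D (Maxine): max(4, 14) = 14
C (Minnie): min(14, 13) = 13
F (Maxine): max(7, 9) = 9
G (Maxine): max(5, 13) = 13
E (Minnie): min(9, 13) = 9
B (Maxine): max(13, 9) = 13
J (Maxine): max(2, 1) = 2
K (Maxine): max(10, 4) = 10
I (Minnie): min(2, 10) = 2
M (Maxine): max(10, 6) = 10
N (Maxine): max(8, 1) = 8
L (Minnie): min(10, 8) = 8
H (Maxine): max(2, 8) = 8
Root (Minnie): min(13, 8) = 8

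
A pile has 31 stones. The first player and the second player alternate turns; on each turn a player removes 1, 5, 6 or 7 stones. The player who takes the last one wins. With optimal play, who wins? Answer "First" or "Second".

W/L table (W = player to move can force a win):
i:   0  1  2  3  4  5  6  7  8  9 10 11 12 13 14 15 16 17 18 19 20 21 22 23 24 25 26 27 28 29 30 31
     L  W  L  W  L  W  W  W  W  W  W  W  L  W  L  W  L  W  W  W  W  W  W  W  L  W  L  W  L  W  W  W
Position 31 is W, so the first player wins.

First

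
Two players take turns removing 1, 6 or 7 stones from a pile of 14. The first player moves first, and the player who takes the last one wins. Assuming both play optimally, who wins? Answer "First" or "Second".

Compute winning (W) and losing (L) positions by backward induction:
i:   0  1  2  3  4  5  6  7  8  9 10 11 12 13 14
     L  W  L  W  L  W  W  W  W  W  W  W  L  W  L
Position 14 is L, so the second player wins.

Second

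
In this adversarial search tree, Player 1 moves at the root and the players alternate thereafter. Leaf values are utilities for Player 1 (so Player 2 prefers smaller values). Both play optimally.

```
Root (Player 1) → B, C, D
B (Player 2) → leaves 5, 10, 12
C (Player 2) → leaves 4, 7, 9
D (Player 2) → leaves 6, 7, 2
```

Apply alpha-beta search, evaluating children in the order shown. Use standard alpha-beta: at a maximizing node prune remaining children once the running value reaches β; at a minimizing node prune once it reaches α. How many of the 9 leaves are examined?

B [α=-∞,β=+∞]: v=5
C [α=5,β=+∞]: v=4 after child 1 ≤ α → α-cutoff, skip 2
D [α=5,β=+∞]: v=2
Root [α=-∞,β=+∞]: v=5
Leaves evaluated: 7 of 9.

7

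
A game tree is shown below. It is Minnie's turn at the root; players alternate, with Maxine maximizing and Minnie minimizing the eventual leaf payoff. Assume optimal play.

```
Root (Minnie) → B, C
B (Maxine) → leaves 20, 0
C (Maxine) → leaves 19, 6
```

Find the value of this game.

19

B (Maxine): max(20, 0) = 20
C (Maxine): max(19, 6) = 19
Root (Minnie): min(20, 19) = 19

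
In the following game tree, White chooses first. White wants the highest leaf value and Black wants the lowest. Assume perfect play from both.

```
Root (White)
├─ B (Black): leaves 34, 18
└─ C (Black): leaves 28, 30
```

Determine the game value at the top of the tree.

B (Black): min(34, 18) = 18
C (Black): min(28, 30) = 28
Root (White): max(18, 28) = 28

28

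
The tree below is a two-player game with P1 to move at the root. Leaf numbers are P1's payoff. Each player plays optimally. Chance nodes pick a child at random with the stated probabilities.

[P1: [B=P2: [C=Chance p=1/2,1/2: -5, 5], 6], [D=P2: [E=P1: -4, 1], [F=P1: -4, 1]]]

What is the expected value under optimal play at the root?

C (Chance): 1/2·-5 + 1/2·5 = 0
B (P2): min(0, 6) = 0
E (P1): max(-4, 1) = 1
F (P1): max(-4, 1) = 1
D (P2): min(1, 1) = 1
Root (P1): max(0, 1) = 1

1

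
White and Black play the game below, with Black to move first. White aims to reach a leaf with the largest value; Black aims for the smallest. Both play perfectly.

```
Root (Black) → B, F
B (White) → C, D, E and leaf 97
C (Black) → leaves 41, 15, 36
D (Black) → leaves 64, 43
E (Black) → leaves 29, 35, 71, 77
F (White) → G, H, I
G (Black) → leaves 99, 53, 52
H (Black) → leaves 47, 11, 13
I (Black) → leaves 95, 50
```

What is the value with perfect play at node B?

97

C: min(41, 15, 36) = 15
D: min(64, 43) = 43
E: min(29, 35, 71, 77) = 29
B: max(15, 43, 29, 97) = 97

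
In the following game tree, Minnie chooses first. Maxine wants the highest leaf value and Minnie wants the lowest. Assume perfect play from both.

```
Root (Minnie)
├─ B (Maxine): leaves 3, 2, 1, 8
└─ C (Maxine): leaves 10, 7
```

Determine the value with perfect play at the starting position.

B (Maxine): max(3, 2, 1, 8) = 8
C (Maxine): max(10, 7) = 10
Root (Minnie): min(8, 10) = 8

8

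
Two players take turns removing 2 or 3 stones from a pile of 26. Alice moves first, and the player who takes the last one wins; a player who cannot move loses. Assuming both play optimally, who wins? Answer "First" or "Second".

Second

Compute winning (W) and losing (L) positions by backward induction:
i:   0  1  2  3  4  5  6  7  8  9 10 11 12 13 14 15 16 17 18 19 20 21 22 23 24 25 26
     L  L  W  W  W  L  L  W  W  W  L  L  W  W  W  L  L  W  W  W  L  L  W  W  W  L  L
Position 26 is L, so the second player wins.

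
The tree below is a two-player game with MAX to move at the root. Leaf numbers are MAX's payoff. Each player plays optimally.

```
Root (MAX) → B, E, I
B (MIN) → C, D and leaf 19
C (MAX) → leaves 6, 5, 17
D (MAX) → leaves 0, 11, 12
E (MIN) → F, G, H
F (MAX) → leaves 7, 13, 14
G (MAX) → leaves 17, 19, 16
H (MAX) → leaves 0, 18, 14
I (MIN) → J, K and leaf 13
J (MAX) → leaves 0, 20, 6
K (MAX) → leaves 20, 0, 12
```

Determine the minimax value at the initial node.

C (MAX): max(6, 5, 17) = 17
D (MAX): max(0, 11, 12) = 12
B (MIN): min(17, 12, 19) = 12
F (MAX): max(7, 13, 14) = 14
G (MAX): max(17, 19, 16) = 19
H (MAX): max(0, 18, 14) = 18
E (MIN): min(14, 19, 18) = 14
J (MAX): max(0, 20, 6) = 20
K (MAX): max(20, 0, 12) = 20
I (MIN): min(20, 20, 13) = 13
Root (MAX): max(12, 14, 13) = 14

14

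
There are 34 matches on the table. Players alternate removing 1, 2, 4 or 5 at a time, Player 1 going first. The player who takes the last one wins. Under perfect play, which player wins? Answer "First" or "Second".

Compute winning (W) and losing (L) positions by backward induction:
i:   0  1  2  3  4  5  6  7  8  9 10 11 12 13 14 15 16 17 18 19 20 21 22 23 24 25 26 27 28 29 30 31 32 33 34
     L  W  W  L  W  W  L  W  W  L  W  W  L  W  W  L  W  W  L  W  W  L  W  W  L  W  W  L  W  W  L  W  W  L  W
Position 34 is W, so the first player wins.

First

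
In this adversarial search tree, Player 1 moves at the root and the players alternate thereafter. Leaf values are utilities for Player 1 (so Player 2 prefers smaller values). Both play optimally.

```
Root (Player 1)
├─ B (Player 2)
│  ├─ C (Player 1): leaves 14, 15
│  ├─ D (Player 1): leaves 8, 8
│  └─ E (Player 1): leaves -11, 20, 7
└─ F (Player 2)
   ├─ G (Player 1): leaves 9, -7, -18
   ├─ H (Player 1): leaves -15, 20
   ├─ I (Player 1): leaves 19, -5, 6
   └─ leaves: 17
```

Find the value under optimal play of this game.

9

C (Player 1): max(14, 15) = 15
D (Player 1): max(8, 8) = 8
E (Player 1): max(-11, 20, 7) = 20
B (Player 2): min(15, 8, 20) = 8
G (Player 1): max(9, -7, -18) = 9
H (Player 1): max(-15, 20) = 20
I (Player 1): max(19, -5, 6) = 19
F (Player 2): min(9, 20, 19, 17) = 9
Root (Player 1): max(8, 9) = 9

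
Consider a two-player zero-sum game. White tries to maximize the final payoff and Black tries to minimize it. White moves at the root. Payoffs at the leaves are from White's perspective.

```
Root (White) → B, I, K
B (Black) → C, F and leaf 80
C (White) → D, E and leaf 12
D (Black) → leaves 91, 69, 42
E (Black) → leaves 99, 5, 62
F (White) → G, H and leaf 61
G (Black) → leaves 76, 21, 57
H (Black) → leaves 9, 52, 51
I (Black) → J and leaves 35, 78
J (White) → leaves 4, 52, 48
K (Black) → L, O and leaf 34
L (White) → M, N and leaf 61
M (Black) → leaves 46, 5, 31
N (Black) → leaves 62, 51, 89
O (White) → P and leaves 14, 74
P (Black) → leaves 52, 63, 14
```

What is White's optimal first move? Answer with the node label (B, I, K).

B

D (Black): min(91, 69, 42) = 42
E (Black): min(99, 5, 62) = 5
C (White): max(42, 5, 12) = 42
G (Black): min(76, 21, 57) = 21
H (Black): min(9, 52, 51) = 9
F (White): max(21, 9, 61) = 61
B (Black): min(42, 61, 80) = 42
J (White): max(4, 52, 48) = 52
I (Black): min(52, 35, 78) = 35
M (Black): min(46, 5, 31) = 5
N (Black): min(62, 51, 89) = 51
L (White): max(5, 51, 61) = 61
P (Black): min(52, 63, 14) = 14
O (White): max(14, 14, 74) = 74
K (Black): min(61, 74, 34) = 34
Root (White): max(42, 35, 34) = 42
White picks the child with the highest value: B (value 42).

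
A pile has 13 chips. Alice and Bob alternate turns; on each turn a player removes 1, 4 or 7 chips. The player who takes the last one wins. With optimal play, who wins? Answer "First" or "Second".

Compute winning (W) and losing (L) positions by backward induction:
i:   0  1  2  3  4  5  6  7  8  9 10 11 12 13
     L  W  L  W  W  L  W  W  L  W  L  W  W  L
Position 13 is L, so the second player wins.

Second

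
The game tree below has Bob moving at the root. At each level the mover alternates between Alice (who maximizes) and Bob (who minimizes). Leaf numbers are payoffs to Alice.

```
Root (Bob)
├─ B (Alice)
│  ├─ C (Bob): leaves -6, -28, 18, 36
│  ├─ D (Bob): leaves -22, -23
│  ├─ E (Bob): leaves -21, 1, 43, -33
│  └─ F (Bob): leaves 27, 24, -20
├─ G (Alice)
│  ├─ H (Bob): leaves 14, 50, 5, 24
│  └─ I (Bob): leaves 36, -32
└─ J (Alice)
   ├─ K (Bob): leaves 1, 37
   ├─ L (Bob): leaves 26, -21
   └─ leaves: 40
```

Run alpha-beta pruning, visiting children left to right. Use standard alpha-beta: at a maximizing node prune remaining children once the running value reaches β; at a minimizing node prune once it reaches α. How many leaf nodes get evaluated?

19

C [α=-∞,β=+∞]: v=-28
D [α=-28,β=+∞]: v=-23
E [α=-23,β=+∞]: v=-33
F [α=-23,β=+∞]: v=-20
B [α=-∞,β=+∞]: v=-20
H [α=-∞,β=-20]: v=5
G [α=-∞,β=-20]: v=5 after child 1 ≥ β → β-cutoff, skip 1
K [α=-∞,β=-20]: v=1
J [α=-∞,β=-20]: v=1 after child 1 ≥ β → β-cutoff, skip 2
Root [α=-∞,β=+∞]: v=-20
Leaves evaluated: 19 of 24.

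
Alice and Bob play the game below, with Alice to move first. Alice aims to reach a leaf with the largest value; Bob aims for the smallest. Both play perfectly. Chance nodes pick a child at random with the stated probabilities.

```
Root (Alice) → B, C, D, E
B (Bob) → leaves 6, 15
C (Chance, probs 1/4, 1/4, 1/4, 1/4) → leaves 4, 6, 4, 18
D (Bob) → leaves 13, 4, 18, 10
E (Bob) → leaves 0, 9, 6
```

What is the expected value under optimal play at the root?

B (Bob): min(6, 15) = 6
C (Chance): 1/4·4 + 1/4·6 + 1/4·4 + 1/4·18 = 8
D (Bob): min(13, 4, 18, 10) = 4
E (Bob): min(0, 9, 6) = 0
Root (Alice): max(6, 8, 4, 0) = 8

8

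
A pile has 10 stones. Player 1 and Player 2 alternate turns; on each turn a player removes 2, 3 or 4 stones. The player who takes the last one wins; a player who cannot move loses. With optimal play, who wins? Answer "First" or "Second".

Compute winning (W) and losing (L) positions by backward induction:
i:   0  1  2  3  4  5  6  7  8  9 10
     L  L  W  W  W  W  L  L  W  W  W
Position 10 is W, so the first player wins.

First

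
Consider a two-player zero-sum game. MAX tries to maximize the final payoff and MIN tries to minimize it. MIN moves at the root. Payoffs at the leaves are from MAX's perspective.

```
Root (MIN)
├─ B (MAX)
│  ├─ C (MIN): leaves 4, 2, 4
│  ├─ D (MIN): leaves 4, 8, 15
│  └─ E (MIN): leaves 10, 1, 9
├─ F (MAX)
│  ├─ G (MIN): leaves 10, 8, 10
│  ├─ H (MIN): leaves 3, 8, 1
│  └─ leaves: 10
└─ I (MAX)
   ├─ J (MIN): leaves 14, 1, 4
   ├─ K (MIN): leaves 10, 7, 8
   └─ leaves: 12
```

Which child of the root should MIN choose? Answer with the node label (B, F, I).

B

C (MIN): min(4, 2, 4) = 2
D (MIN): min(4, 8, 15) = 4
E (MIN): min(10, 1, 9) = 1
B (MAX): max(2, 4, 1) = 4
G (MIN): min(10, 8, 10) = 8
H (MIN): min(3, 8, 1) = 1
F (MAX): max(8, 1, 10) = 10
J (MIN): min(14, 1, 4) = 1
K (MIN): min(10, 7, 8) = 7
I (MAX): max(1, 7, 12) = 12
Root (MIN): min(4, 10, 12) = 4
MIN picks the child with the lowest value: B (value 4).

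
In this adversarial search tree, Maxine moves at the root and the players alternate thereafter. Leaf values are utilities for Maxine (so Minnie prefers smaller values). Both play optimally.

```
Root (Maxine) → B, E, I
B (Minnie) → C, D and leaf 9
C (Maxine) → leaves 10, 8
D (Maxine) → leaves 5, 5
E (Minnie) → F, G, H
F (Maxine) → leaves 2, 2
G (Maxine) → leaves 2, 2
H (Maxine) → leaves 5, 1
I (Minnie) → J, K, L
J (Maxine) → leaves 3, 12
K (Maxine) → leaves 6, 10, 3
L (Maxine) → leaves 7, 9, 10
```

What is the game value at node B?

5

C: max(10, 8) = 10
D: max(5, 5) = 5
B: min(10, 5, 9) = 5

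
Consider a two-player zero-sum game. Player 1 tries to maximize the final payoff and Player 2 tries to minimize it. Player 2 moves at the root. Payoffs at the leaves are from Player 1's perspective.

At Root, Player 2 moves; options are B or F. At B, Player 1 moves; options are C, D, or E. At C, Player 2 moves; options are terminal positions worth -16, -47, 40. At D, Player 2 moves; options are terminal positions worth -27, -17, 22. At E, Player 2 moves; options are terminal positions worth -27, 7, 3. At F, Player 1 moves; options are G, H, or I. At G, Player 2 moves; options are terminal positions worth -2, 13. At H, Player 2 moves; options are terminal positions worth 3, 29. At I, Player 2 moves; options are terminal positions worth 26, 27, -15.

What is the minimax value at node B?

C: min(-16, -47, 40) = -47
D: min(-27, -17, 22) = -27
E: min(-27, 7, 3) = -27
B: max(-47, -27, -27) = -27

-27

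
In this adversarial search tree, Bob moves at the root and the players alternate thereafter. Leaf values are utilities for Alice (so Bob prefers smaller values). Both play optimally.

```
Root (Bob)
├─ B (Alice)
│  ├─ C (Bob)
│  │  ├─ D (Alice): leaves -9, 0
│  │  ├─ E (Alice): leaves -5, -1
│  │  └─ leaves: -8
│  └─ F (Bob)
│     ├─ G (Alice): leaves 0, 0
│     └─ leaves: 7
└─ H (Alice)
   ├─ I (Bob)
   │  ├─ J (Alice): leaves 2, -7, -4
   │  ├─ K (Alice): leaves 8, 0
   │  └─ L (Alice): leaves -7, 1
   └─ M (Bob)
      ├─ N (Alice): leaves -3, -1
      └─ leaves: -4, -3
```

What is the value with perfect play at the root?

D (Alice): max(-9, 0) = 0
E (Alice): max(-5, -1) = -1
C (Bob): min(0, -1, -8) = -8
G (Alice): max(0, 0) = 0
F (Bob): min(0, 7) = 0
B (Alice): max(-8, 0) = 0
J (Alice): max(2, -7, -4) = 2
K (Alice): max(8, 0) = 8
L (Alice): max(-7, 1) = 1
I (Bob): min(2, 8, 1) = 1
N (Alice): max(-3, -1) = -1
M (Bob): min(-1, -4, -3) = -4
H (Alice): max(1, -4) = 1
Root (Bob): min(0, 1) = 0

0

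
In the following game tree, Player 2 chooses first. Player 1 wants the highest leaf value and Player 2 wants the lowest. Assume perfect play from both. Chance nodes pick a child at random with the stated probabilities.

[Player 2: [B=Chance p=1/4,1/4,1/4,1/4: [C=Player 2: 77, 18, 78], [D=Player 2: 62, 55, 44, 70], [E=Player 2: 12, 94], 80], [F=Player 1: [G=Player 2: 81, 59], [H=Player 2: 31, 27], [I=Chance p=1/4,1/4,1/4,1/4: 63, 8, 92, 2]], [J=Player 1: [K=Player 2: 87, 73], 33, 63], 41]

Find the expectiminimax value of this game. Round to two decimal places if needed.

C (Player 2): min(77, 18, 78) = 18
D (Player 2): min(62, 55, 44, 70) = 44
E (Player 2): min(12, 94) = 12
B (Chance): 1/4·18 + 1/4·44 + 1/4·12 + 1/4·80 = 38.5
G (Player 2): min(81, 59) = 59
H (Player 2): min(31, 27) = 27
I (Chance): 1/4·63 + 1/4·8 + 1/4·92 + 1/4·2 = 41.25
F (Player 1): max(59, 27, 41.25) = 59
K (Player 2): min(87, 73) = 73
J (Player 1): max(73, 33, 63) = 73
Root (Player 2): min(38.5, 59, 73, 41) = 38.5

38.5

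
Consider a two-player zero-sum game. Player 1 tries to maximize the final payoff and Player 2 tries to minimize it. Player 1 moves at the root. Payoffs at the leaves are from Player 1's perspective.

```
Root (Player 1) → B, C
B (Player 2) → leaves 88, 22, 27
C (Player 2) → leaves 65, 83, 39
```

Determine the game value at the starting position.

39

B (Player 2): min(88, 22, 27) = 22
C (Player 2): min(65, 83, 39) = 39
Root (Player 1): max(22, 39) = 39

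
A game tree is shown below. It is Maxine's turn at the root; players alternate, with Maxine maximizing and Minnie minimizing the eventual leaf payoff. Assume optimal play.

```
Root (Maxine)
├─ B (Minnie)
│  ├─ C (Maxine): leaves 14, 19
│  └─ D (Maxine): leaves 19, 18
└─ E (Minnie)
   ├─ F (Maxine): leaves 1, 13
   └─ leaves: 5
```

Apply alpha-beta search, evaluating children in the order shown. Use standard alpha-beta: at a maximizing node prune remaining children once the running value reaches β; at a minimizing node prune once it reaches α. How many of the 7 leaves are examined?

C [α=-∞,β=+∞]: v=19
D [α=-∞,β=19]: v=19 after child 1 ≥ β → β-cutoff, skip 1
B [α=-∞,β=+∞]: v=19
F [α=19,β=+∞]: v=13
E [α=19,β=+∞]: v=13 after child 1 ≤ α → α-cutoff, skip 1
Root [α=-∞,β=+∞]: v=19
Leaves evaluated: 5 of 7.

5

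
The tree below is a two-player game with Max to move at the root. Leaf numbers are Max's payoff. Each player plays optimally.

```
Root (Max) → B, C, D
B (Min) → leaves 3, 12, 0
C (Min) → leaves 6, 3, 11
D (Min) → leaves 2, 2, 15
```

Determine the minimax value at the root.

3

B (Min): min(3, 12, 0) = 0
C (Min): min(6, 3, 11) = 3
D (Min): min(2, 2, 15) = 2
Root (Max): max(0, 3, 2) = 3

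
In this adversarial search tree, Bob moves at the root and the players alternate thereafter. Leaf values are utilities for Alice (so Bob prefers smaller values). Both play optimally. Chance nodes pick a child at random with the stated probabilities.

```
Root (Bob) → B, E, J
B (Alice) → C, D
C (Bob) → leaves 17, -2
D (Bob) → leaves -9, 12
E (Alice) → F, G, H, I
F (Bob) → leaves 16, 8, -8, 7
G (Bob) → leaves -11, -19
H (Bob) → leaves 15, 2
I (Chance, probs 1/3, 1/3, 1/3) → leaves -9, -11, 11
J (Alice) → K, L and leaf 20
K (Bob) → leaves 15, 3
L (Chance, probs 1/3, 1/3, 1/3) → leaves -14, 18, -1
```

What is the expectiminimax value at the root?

-2

C (Bob): min(17, -2) = -2
D (Bob): min(-9, 12) = -9
B (Alice): max(-2, -9) = -2
F (Bob): min(16, 8, -8, 7) = -8
G (Bob): min(-11, -19) = -19
H (Bob): min(15, 2) = 2
I (Chance): 1/3·-9 + 1/3·-11 + 1/3·11 = -3
E (Alice): max(-8, -19, 2, -3) = 2
K (Bob): min(15, 3) = 3
L (Chance): 1/3·-14 + 1/3·18 + 1/3·-1 = 1
J (Alice): max(3, 1, 20) = 20
Root (Bob): min(-2, 2, 20) = -2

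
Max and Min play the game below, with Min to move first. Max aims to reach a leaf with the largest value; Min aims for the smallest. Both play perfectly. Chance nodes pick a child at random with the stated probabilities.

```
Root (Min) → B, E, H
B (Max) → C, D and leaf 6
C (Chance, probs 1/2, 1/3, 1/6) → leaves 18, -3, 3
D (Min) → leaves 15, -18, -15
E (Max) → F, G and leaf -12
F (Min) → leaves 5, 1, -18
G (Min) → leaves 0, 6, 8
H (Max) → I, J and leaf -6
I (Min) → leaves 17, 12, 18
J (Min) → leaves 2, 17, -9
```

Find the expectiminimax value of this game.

0

C (Chance): 1/2·18 + 1/3·-3 + 1/6·3 = 8.5
D (Min): min(15, -18, -15) = -18
B (Max): max(8.5, -18, 6) = 8.5
F (Min): min(5, 1, -18) = -18
G (Min): min(0, 6, 8) = 0
E (Max): max(-18, 0, -12) = 0
I (Min): min(17, 12, 18) = 12
J (Min): min(2, 17, -9) = -9
H (Max): max(12, -9, -6) = 12
Root (Min): min(8.5, 0, 12) = 0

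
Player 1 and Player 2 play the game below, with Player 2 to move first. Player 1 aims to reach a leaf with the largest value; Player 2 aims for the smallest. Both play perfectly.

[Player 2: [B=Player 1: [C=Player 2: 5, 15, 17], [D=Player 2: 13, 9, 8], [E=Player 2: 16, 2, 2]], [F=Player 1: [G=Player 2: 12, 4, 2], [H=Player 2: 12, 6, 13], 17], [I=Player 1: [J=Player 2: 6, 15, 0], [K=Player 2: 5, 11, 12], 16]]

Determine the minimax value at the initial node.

C (Player 2): min(5, 15, 17) = 5
D (Player 2): min(13, 9, 8) = 8
E (Player 2): min(16, 2, 2) = 2
B (Player 1): max(5, 8, 2) = 8
G (Player 2): min(12, 4, 2) = 2
H (Player 2): min(12, 6, 13) = 6
F (Player 1): max(2, 6, 17) = 17
J (Player 2): min(6, 15, 0) = 0
K (Player 2): min(5, 11, 12) = 5
I (Player 1): max(0, 5, 16) = 16
Root (Player 2): min(8, 17, 16) = 8

8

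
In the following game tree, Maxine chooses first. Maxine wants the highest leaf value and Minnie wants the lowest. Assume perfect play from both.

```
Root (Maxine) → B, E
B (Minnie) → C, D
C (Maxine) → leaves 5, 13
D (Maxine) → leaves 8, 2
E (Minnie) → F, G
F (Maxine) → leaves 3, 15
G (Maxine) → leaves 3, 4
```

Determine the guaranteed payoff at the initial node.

C (Maxine): max(5, 13) = 13
D (Maxine): max(8, 2) = 8
B (Minnie): min(13, 8) = 8
F (Maxine): max(3, 15) = 15
G (Maxine): max(3, 4) = 4
E (Minnie): min(15, 4) = 4
Root (Maxine): max(8, 4) = 8

8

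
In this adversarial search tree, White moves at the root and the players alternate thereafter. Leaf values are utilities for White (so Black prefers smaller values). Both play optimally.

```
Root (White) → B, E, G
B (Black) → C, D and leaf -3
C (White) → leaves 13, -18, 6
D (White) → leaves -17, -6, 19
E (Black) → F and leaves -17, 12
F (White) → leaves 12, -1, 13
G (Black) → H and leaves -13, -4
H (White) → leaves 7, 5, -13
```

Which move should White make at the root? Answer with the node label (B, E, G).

B

C (White): max(13, -18, 6) = 13
D (White): max(-17, -6, 19) = 19
B (Black): min(13, 19, -3) = -3
F (White): max(12, -1, 13) = 13
E (Black): min(13, -17, 12) = -17
H (White): max(7, 5, -13) = 7
G (Black): min(7, -13, -4) = -13
Root (White): max(-3, -17, -13) = -3
White picks the child with the highest value: B (value -3).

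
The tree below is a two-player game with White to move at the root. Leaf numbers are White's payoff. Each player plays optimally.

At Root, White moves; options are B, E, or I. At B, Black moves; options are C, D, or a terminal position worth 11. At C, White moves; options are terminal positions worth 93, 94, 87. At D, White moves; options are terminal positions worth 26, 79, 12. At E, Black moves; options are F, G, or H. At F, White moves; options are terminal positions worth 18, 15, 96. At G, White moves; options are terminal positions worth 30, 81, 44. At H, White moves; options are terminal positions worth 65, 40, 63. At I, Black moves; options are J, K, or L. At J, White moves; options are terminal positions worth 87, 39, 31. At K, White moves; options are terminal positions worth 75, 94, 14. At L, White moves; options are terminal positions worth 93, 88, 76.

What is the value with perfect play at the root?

87

C (White): max(93, 94, 87) = 94
D (White): max(26, 79, 12) = 79
B (Black): min(94, 79, 11) = 11
F (White): max(18, 15, 96) = 96
G (White): max(30, 81, 44) = 81
H (White): max(65, 40, 63) = 65
E (Black): min(96, 81, 65) = 65
J (White): max(87, 39, 31) = 87
K (White): max(75, 94, 14) = 94
L (White): max(93, 88, 76) = 93
I (Black): min(87, 94, 93) = 87
Root (White): max(11, 65, 87) = 87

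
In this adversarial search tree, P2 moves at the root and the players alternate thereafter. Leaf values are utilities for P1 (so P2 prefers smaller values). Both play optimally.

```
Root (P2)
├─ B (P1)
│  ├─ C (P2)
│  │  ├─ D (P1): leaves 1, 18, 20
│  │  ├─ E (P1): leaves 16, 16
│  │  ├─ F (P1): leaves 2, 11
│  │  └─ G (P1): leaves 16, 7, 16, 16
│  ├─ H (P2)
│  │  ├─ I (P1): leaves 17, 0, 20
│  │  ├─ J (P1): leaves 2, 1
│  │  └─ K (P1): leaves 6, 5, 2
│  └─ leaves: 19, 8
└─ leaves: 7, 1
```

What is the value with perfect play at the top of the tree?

1

D (P1): max(1, 18, 20) = 20
E (P1): max(16, 16) = 16
F (P1): max(2, 11) = 11
G (P1): max(16, 7, 16, 16) = 16
C (P2): min(20, 16, 11, 16) = 11
I (P1): max(17, 0, 20) = 20
J (P1): max(2, 1) = 2
K (P1): max(6, 5, 2) = 6
H (P2): min(20, 2, 6) = 2
B (P1): max(11, 2, 19, 8) = 19
Root (P2): min(19, 7, 1) = 1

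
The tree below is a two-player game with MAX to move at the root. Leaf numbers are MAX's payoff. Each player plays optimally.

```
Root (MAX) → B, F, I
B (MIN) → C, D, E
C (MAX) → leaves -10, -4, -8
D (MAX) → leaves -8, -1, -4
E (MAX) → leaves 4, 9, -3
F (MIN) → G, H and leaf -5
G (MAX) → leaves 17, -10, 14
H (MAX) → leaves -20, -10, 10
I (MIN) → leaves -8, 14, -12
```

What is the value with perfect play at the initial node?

C (MAX): max(-10, -4, -8) = -4
D (MAX): max(-8, -1, -4) = -1
E (MAX): max(4, 9, -3) = 9
B (MIN): min(-4, -1, 9) = -4
G (MAX): max(17, -10, 14) = 17
H (MAX): max(-20, -10, 10) = 10
F (MIN): min(17, 10, -5) = -5
I (MIN): min(-8, 14, -12) = -12
Root (MAX): max(-4, -5, -12) = -4

-4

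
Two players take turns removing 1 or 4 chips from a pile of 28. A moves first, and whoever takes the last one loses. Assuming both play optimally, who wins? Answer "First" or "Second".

Second

Positions where the player to move wins (W) vs loses (L):
i:   0  1  2  3  4  5  6  7  8  9 10 11 12 13 14 15 16 17 18 19 20 21 22 23 24 25 26 27 28
     W  L  W  L  W  W  L  W  L  W  W  L  W  L  W  W  L  W  L  W  W  L  W  L  W  W  L  W  L
Position 28 is L, so the second player wins.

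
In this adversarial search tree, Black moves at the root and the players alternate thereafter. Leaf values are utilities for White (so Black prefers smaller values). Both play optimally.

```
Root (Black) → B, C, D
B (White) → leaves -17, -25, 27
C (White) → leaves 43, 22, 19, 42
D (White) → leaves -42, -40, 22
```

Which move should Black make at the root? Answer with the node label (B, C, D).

B (White): max(-17, -25, 27) = 27
C (White): max(43, 22, 19, 42) = 43
D (White): max(-42, -40, 22) = 22
Root (Black): min(27, 43, 22) = 22
Black picks the child with the lowest value: D (value 22).

D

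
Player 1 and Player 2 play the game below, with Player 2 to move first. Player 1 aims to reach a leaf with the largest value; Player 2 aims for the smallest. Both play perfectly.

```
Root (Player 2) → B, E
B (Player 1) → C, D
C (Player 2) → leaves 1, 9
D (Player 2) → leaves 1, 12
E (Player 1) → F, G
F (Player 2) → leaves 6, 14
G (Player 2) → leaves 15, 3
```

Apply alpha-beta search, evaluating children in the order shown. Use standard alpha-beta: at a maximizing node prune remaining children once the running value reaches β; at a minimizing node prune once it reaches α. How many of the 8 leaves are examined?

5

C [α=-∞,β=+∞]: v=1
D [α=1,β=+∞]: v=1 after child 1 ≤ α → α-cutoff, skip 1
B [α=-∞,β=+∞]: v=1
F [α=-∞,β=1]: v=6
E [α=-∞,β=1]: v=6 after child 1 ≥ β → β-cutoff, skip 1
Root [α=-∞,β=+∞]: v=1
Leaves evaluated: 5 of 8.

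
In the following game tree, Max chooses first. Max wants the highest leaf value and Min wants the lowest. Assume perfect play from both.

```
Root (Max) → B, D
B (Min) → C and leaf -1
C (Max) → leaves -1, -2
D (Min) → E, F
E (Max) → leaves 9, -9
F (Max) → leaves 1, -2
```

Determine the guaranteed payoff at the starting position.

C (Max): max(-1, -2) = -1
B (Min): min(-1, -1) = -1
E (Max): max(9, -9) = 9
F (Max): max(1, -2) = 1
D (Min): min(9, 1) = 1
Root (Max): max(-1, 1) = 1

1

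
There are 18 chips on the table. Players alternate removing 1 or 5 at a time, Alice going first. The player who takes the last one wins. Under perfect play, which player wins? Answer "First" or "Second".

i:   0  1  2  3  4  5  6  7  8  9 10 11 12 13 14 15 16 17 18
     L  W  L  W  L  W  L  W  L  W  L  W  L  W  L  W  L  W  L
Position 18 is L, so the second player wins.

Second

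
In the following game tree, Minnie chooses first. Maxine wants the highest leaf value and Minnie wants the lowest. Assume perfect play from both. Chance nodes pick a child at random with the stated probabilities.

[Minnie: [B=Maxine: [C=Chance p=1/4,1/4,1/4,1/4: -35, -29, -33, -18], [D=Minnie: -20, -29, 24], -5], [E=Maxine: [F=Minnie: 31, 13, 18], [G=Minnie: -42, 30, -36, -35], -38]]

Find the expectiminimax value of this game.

-5

C (Chance): 1/4·-35 + 1/4·-29 + 1/4·-33 + 1/4·-18 = -28.75
D (Minnie): min(-20, -29, 24) = -29
B (Maxine): max(-28.75, -29, -5) = -5
F (Minnie): min(31, 13, 18) = 13
G (Minnie): min(-42, 30, -36, -35) = -42
E (Maxine): max(13, -42, -38) = 13
Root (Minnie): min(-5, 13) = -5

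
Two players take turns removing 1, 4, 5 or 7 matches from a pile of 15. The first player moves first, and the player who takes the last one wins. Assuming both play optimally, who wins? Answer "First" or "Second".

First

Positions where the player to move wins (W) vs loses (L):
i:   0  1  2  3  4  5  6  7  8  9 10 11 12 13 14 15
     L  W  L  W  W  W  W  W  L  W  L  W  W  W  W  W
Position 15 is W, so the first player wins.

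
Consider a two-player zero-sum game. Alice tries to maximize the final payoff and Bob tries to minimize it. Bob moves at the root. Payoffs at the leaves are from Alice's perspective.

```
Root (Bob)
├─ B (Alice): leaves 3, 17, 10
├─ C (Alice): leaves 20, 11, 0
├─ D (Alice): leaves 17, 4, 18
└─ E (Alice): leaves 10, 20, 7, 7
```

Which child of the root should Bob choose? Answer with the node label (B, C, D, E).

B (Alice): max(3, 17, 10) = 17
C (Alice): max(20, 11, 0) = 20
D (Alice): max(17, 4, 18) = 18
E (Alice): max(10, 20, 7, 7) = 20
Root (Bob): min(17, 20, 18, 20) = 17
Bob picks the child with the lowest value: B (value 17).

B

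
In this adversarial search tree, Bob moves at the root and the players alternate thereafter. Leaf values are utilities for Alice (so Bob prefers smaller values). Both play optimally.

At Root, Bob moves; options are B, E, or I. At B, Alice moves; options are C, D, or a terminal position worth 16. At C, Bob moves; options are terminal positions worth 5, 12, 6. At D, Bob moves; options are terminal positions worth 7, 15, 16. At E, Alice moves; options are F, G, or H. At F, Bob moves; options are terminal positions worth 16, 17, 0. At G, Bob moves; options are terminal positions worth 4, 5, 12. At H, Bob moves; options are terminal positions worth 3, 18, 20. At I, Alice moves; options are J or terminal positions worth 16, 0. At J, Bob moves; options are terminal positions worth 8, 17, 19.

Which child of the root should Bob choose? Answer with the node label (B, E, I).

E

C (Bob): min(5, 12, 6) = 5
D (Bob): min(7, 15, 16) = 7
B (Alice): max(5, 7, 16) = 16
F (Bob): min(16, 17, 0) = 0
G (Bob): min(4, 5, 12) = 4
H (Bob): min(3, 18, 20) = 3
E (Alice): max(0, 4, 3) = 4
J (Bob): min(8, 17, 19) = 8
I (Alice): max(8, 16, 0) = 16
Root (Bob): min(16, 4, 16) = 4
Bob picks the child with the lowest value: E (value 4).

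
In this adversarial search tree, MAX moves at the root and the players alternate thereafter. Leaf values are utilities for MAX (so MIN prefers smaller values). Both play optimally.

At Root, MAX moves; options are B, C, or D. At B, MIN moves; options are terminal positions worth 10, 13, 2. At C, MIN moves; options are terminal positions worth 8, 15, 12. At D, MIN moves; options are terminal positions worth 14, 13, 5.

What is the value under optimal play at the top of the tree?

B (MIN): min(10, 13, 2) = 2
C (MIN): min(8, 15, 12) = 8
D (MIN): min(14, 13, 5) = 5
Root (MAX): max(2, 8, 5) = 8

8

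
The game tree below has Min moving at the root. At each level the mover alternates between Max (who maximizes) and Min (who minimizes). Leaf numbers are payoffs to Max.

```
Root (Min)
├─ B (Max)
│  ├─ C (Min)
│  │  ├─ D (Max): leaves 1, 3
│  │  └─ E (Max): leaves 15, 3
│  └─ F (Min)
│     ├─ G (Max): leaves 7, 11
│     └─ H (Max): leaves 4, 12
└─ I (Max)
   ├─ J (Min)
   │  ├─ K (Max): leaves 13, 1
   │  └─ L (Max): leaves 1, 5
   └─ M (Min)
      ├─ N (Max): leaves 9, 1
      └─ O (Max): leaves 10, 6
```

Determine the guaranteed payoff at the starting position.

D (Max): max(1, 3) = 3
E (Max): max(15, 3) = 15
C (Min): min(3, 15) = 3
G (Max): max(7, 11) = 11
H (Max): max(4, 12) = 12
F (Min): min(11, 12) = 11
B (Max): max(3, 11) = 11
K (Max): max(13, 1) = 13
L (Max): max(1, 5) = 5
J (Min): min(13, 5) = 5
N (Max): max(9, 1) = 9
O (Max): max(10, 6) = 10
M (Min): min(9, 10) = 9
I (Max): max(5, 9) = 9
Root (Min): min(11, 9) = 9

9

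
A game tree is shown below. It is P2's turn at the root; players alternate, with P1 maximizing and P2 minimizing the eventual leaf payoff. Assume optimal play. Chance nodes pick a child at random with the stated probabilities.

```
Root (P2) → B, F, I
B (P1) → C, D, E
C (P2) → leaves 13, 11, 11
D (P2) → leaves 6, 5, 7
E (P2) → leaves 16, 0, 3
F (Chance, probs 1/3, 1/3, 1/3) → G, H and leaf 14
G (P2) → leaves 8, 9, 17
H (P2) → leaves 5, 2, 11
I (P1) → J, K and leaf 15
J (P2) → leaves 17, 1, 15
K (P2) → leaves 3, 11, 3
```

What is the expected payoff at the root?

8

C (P2): min(13, 11, 11) = 11
D (P2): min(6, 5, 7) = 5
E (P2): min(16, 0, 3) = 0
B (P1): max(11, 5, 0) = 11
G (P2): min(8, 9, 17) = 8
H (P2): min(5, 2, 11) = 2
F (Chance): 1/3·8 + 1/3·2 + 1/3·14 = 8
J (P2): min(17, 1, 15) = 1
K (P2): min(3, 11, 3) = 3
I (P1): max(1, 3, 15) = 15
Root (P2): min(11, 8, 15) = 8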